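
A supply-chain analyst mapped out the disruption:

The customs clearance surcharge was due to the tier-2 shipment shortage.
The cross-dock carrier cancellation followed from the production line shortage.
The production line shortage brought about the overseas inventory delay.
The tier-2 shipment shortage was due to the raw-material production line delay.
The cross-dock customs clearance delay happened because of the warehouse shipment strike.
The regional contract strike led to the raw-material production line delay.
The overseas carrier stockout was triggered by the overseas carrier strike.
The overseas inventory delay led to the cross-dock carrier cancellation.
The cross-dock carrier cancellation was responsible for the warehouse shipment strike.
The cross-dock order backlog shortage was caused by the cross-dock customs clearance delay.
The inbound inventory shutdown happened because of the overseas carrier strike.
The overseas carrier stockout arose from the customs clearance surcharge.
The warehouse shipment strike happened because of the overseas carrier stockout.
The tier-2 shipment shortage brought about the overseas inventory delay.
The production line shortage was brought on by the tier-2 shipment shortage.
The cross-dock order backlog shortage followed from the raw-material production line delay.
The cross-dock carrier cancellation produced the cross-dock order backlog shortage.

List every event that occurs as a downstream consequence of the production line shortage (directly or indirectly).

Direct effects: the overseas inventory delay, the cross-dock carrier cancellation.
2 steps out: the warehouse shipment strike, the cross-dock order backlog shortage.
3 steps out: the cross-dock customs clearance delay.
Not reachable from it: the regional contract strike, the raw-material production line delay, the overseas carrier strike, the tier-2 shipment shortage, the inbound inventory shutdown, the customs clearance surcharge, the overseas carrier stockout.

the cross-dock carrier cancellation, the cross-dock customs clearance delay, the cross-dock order backlog shortage, the overseas inventory delay, the warehouse shipment strike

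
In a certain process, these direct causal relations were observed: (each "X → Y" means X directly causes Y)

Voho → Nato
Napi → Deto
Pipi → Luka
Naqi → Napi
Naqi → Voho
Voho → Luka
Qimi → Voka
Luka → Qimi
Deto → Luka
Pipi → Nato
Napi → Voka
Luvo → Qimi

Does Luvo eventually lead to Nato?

Luvo leads to Qimi, Voka; Nato is not among them.

No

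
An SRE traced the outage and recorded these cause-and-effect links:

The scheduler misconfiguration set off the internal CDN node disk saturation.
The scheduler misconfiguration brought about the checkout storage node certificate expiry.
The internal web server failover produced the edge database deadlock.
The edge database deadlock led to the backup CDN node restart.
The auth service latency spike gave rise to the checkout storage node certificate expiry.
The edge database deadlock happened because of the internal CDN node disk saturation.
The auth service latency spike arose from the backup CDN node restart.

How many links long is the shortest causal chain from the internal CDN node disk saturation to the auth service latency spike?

3

Shortest chain: the internal CDN node disk saturation → the edge database deadlock → the backup CDN node restart → the auth service latency spike.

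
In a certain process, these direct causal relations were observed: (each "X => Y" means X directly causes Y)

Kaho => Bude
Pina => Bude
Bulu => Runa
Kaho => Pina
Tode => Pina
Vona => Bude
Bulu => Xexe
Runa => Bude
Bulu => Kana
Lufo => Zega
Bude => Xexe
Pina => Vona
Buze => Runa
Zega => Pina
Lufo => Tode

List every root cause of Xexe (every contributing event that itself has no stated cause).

Bulu, Buze, Kaho, Lufo

Tracing upstream from Xexe: Xexe ← Bulu.
A separate upstream branch: Xexe ← Bude ← Pina ← Zega ← Lufo.
A separate upstream branch: Xexe ← Bude ← Runa ← Buze.
A separate upstream branch: Xexe ← Bude ← Kaho.
Each of those chain origins has no stated cause.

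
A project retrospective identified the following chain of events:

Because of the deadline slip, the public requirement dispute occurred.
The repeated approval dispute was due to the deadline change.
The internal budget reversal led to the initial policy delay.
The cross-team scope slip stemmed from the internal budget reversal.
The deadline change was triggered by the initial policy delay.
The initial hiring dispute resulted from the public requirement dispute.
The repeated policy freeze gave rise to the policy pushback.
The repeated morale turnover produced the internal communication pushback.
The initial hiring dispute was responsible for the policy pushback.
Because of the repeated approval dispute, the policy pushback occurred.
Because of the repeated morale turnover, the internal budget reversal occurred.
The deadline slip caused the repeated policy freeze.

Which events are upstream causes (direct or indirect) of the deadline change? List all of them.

Immediate cause of the deadline change: the initial policy delay.
Further upstream: the repeated morale turnover, the internal budget reversal.

the initial policy delay, the internal budget reversal, the repeated morale turnover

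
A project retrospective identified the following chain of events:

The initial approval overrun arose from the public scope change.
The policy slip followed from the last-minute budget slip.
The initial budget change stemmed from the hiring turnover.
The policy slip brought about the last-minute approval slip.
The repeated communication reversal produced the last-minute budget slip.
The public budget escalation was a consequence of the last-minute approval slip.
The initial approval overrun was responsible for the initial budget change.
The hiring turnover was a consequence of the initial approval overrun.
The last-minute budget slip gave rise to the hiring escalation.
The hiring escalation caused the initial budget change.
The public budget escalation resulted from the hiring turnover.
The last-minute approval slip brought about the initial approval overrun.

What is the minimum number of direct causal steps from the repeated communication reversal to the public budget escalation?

4

Shortest chain: the repeated communication reversal → the last-minute budget slip → the policy slip → the last-minute approval slip → the public budget escalation.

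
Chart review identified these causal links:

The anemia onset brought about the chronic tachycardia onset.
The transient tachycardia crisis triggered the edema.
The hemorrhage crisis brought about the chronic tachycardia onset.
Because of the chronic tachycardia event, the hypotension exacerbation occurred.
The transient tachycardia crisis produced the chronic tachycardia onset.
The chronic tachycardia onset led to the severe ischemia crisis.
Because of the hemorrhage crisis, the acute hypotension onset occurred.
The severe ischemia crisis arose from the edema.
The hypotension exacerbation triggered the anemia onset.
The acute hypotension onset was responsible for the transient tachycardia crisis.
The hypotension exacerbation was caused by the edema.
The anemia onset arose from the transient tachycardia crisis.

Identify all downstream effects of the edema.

Direct effects: the hypotension exacerbation, the severe ischemia crisis.
2 steps out: the anemia onset.
3 steps out: the chronic tachycardia onset.
Not reachable from it: the hemorrhage crisis, the acute hypotension onset, the transient tachycardia crisis, the chronic tachycardia event.

the anemia onset, the chronic tachycardia onset, the hypotension exacerbation, the severe ischemia crisis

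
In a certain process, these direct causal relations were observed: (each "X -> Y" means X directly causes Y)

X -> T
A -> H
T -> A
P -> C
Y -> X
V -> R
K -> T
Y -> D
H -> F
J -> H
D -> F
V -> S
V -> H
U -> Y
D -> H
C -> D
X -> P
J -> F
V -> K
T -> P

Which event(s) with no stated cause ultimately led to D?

U, V

Tracing upstream from D: D ← C ← P ← T ← K ← V.
A separate upstream branch: D ← Y ← U.
Each of those chain origins has no stated cause.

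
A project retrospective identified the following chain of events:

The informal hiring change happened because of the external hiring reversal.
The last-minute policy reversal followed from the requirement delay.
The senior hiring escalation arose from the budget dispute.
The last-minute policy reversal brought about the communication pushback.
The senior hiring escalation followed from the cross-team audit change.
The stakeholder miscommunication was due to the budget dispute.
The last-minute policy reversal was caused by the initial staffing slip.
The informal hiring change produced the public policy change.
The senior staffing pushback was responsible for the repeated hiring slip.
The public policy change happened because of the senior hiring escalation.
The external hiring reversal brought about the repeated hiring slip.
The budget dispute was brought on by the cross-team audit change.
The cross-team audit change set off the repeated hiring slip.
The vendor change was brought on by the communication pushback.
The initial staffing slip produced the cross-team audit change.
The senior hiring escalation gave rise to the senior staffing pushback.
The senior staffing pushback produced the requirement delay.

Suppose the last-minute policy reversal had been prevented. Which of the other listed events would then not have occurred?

the communication pushback, the vendor change

Downstream of the last-minute policy reversal: the communication pushback, the vendor change.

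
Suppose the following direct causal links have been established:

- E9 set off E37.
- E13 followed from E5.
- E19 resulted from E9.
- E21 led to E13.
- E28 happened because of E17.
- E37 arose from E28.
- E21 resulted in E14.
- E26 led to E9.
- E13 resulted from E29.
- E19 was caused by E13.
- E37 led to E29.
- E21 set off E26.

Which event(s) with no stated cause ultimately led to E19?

E17, E21, E5

Tracing upstream from E19: E19 ← E13 ← E29 ← E37 ← E28 ← E17.
A separate upstream branch: E19 ← E13 ← E21.
A separate upstream branch: E19 ← E13 ← E5.
Each of those chain origins has no stated cause.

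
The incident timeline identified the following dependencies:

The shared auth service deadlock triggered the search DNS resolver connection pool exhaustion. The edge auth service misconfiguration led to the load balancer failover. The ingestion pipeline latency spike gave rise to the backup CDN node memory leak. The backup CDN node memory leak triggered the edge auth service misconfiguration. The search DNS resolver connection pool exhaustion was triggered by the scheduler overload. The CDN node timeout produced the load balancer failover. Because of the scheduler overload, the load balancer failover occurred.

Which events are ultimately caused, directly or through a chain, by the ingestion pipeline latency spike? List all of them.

the backup CDN node memory leak, the edge auth service misconfiguration, the load balancer failover

Direct effects: the backup CDN node memory leak.
2 steps out: the edge auth service misconfiguration.
3 steps out: the load balancer failover.
Not reachable from it: the CDN node timeout, the scheduler overload, the shared auth service deadlock, the search DNS resolver connection pool exhaustion.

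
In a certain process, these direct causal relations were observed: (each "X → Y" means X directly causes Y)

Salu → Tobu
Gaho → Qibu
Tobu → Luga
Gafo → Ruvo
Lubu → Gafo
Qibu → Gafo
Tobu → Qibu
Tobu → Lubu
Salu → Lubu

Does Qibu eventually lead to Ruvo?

There is a causal chain: Qibu → Gafo → Ruvo.

Yes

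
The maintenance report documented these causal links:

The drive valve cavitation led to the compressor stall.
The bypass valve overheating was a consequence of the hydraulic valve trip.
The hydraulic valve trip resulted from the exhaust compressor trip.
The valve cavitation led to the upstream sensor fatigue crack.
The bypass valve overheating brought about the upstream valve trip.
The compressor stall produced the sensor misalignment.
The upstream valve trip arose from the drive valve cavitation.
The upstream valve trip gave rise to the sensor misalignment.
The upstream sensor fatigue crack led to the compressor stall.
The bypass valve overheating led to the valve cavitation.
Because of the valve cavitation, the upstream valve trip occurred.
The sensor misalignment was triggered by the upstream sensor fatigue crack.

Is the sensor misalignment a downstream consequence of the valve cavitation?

There is a causal chain: the valve cavitation → the upstream valve trip → the sensor misalignment.

Yes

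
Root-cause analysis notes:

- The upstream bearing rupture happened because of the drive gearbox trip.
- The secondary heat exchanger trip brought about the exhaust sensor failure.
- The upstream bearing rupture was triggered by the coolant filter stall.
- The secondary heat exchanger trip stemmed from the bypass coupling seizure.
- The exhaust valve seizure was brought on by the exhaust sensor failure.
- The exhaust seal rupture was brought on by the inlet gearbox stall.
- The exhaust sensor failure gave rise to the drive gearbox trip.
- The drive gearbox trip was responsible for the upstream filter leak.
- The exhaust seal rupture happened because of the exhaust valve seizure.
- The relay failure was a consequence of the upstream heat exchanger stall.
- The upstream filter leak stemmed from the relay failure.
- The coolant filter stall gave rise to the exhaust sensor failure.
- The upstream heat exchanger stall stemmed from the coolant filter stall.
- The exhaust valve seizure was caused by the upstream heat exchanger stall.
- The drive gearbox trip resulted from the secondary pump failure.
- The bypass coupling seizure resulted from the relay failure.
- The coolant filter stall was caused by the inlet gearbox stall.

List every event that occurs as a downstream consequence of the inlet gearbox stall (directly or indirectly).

Direct effects: the coolant filter stall, the exhaust seal rupture.
2 steps out: the upstream heat exchanger stall, the exhaust sensor failure, the upstream bearing rupture.
3 steps out: the relay failure, the drive gearbox trip, the exhaust valve seizure.
4 steps out: the bypass coupling seizure, the upstream filter leak.
5 steps out: the secondary heat exchanger trip.
Not reachable from it: the secondary pump failure.

the bypass coupling seizure, the coolant filter stall, the drive gearbox trip, the exhaust seal rupture, the exhaust sensor failure, the exhaust valve seizure, the relay failure, the secondary heat exchanger trip, the upstream bearing rupture, the upstream filter leak, the upstream heat exchanger stall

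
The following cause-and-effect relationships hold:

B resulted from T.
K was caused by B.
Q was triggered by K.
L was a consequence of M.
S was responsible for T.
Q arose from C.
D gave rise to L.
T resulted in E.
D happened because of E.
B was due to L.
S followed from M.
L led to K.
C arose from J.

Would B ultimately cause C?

No

B leads to K, Q; C is not among them.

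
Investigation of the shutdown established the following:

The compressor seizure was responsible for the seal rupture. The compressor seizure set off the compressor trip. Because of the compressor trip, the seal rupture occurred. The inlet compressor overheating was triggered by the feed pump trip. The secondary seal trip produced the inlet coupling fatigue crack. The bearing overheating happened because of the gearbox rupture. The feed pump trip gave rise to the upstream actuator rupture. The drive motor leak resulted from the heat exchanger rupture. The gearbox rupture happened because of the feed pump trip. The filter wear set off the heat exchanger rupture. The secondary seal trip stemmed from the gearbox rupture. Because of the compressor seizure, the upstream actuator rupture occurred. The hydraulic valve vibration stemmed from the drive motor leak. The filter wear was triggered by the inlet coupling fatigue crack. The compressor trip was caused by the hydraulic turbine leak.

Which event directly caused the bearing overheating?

Upstream contributors include the feed pump trip, but only the gearbox rupture feeds directly into the bearing overheating.

the gearbox rupture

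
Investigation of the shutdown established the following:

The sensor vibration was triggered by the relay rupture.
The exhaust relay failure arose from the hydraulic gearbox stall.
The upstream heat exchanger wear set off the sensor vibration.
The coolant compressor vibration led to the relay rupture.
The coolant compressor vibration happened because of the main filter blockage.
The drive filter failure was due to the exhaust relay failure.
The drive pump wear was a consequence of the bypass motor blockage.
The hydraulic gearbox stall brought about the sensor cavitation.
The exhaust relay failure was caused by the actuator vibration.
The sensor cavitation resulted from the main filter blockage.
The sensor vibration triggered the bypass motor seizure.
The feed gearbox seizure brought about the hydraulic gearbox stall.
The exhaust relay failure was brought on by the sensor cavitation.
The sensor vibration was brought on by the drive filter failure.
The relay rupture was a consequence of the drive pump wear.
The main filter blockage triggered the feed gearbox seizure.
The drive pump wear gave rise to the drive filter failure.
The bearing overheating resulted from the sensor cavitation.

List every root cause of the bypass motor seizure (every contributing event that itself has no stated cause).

the actuator vibration, the bypass motor blockage, the main filter blockage, the upstream heat exchanger wear

Tracing upstream from the bypass motor seizure: the bypass motor seizure ← the sensor vibration ← the upstream heat exchanger wear.
A separate upstream branch: the bypass motor seizure ← the sensor vibration ← the relay rupture ← the coolant compressor vibration ← the main filter blockage.
A separate upstream branch: the bypass motor seizure ← the sensor vibration ← the relay rupture ← the drive pump wear ← the bypass motor blockage.
A separate upstream branch: the bypass motor seizure ← the sensor vibration ← the drive filter failure ← the exhaust relay failure ← the actuator vibration.
Each of those chain origins has no stated cause.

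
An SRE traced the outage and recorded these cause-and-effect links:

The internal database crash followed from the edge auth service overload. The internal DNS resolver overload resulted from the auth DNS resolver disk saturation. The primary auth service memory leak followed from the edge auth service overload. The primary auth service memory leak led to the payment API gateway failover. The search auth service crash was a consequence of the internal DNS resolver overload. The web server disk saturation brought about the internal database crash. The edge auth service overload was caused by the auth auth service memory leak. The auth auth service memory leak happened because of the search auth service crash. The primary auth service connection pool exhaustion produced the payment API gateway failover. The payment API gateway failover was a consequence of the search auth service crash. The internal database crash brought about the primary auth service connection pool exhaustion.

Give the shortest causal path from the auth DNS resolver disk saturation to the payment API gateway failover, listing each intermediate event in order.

the auth DNS resolver disk saturation → the internal DNS resolver overload
the internal DNS resolver overload → the search auth service crash
the search auth service crash → the payment API gateway failover
Length: 3 steps.

the auth DNS resolver disk saturation → the internal DNS resolver overload → the search auth service crash → the payment API gateway failover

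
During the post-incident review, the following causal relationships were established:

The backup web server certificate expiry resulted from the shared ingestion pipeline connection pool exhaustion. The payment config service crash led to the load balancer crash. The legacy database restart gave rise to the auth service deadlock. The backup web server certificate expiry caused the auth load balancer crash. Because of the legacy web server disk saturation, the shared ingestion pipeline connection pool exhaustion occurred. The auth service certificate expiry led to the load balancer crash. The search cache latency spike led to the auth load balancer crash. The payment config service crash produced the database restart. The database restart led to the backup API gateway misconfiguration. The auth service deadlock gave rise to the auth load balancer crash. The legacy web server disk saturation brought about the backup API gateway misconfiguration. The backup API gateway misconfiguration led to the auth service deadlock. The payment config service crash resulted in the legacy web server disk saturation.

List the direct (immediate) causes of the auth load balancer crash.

Upstream contributors include the payment config service crash, the legacy web server disk saturation, the database restart, the shared ingestion pipeline connection pool exhaustion, the backup API gateway misconfiguration, the legacy database restart, but only the auth service deadlock, the backup web server certificate expiry, the search cache latency spike feed directly into the auth load balancer crash.

the auth service deadlock, the backup web server certificate expiry, the search cache latency spike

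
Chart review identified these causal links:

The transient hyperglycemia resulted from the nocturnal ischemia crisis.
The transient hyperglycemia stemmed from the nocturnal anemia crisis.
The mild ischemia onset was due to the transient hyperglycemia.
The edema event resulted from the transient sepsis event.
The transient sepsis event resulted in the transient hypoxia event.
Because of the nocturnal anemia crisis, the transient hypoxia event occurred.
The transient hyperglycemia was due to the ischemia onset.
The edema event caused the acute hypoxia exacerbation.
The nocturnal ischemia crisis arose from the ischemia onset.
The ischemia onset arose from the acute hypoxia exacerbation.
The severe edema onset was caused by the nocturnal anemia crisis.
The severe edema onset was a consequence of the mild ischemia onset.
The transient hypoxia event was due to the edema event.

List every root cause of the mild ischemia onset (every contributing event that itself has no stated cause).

Tracing upstream from the mild ischemia onset: the mild ischemia onset ← the transient hyperglycemia ← the ischemia onset ← the acute hypoxia exacerbation ← the edema event ← the transient sepsis event.
A separate upstream branch: the mild ischemia onset ← the transient hyperglycemia ← the nocturnal anemia crisis.
Each of those chain origins has no stated cause.

the nocturnal anemia crisis, the transient sepsis event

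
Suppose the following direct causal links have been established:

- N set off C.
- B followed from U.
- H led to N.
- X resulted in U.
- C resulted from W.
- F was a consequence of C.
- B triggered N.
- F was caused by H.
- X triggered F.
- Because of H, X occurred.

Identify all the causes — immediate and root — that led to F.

B, C, H, N, U, W, X

Immediate causes of F: H, X, C.
Further upstream: W, U, B, N.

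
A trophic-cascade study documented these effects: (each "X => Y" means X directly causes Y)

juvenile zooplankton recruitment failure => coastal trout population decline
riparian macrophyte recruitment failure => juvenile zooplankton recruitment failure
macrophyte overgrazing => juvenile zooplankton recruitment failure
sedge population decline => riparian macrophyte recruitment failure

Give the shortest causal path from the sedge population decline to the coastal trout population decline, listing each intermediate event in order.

the sedge population decline → the riparian macrophyte recruitment failure → the juvenile zooplankton recruitment failure → the coastal trout population decline

the sedge population decline → the riparian macrophyte recruitment failure
the riparian macrophyte recruitment failure → the juvenile zooplankton recruitment failure
the juvenile zooplankton recruitment failure → the coastal trout population decline
Length: 3 steps.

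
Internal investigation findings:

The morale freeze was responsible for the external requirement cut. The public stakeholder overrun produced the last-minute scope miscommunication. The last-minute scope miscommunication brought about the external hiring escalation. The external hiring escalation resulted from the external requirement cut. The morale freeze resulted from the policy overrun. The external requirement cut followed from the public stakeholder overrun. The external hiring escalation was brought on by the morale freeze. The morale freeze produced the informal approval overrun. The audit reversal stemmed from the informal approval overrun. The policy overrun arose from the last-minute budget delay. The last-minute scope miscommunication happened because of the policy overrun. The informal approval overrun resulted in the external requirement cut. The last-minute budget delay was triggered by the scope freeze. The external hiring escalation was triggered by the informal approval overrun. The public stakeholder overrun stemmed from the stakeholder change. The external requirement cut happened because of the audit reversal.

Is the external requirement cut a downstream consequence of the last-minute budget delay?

There is a causal chain: the last-minute budget delay → the policy overrun → the morale freeze → the external requirement cut.

Yes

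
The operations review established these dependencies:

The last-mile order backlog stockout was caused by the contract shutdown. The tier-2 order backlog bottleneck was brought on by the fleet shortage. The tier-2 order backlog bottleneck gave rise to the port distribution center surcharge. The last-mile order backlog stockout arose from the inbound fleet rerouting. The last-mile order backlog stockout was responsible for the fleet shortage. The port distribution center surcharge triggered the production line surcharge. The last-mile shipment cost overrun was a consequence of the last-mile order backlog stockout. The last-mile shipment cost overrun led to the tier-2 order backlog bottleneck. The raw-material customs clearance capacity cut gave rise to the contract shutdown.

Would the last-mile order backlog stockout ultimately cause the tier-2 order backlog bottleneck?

There is a causal chain: the last-mile order backlog stockout → the fleet shortage → the tier-2 order backlog bottleneck.

Yes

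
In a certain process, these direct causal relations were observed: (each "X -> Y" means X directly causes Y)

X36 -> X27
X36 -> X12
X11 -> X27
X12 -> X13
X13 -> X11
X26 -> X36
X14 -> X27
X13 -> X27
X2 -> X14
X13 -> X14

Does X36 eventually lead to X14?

There is a causal chain: X36 → X12 → X13 → X14.

Yes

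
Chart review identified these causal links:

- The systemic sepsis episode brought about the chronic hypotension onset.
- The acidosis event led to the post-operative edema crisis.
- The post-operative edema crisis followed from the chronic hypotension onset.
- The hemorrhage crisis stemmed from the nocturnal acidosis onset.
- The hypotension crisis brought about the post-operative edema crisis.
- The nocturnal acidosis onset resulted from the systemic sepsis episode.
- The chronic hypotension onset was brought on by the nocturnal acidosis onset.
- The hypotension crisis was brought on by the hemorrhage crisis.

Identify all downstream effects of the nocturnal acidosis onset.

the chronic hypotension onset, the hemorrhage crisis, the hypotension crisis, the post-operative edema crisis

Direct effects: the hemorrhage crisis, the chronic hypotension onset.
2 steps out: the hypotension crisis, the post-operative edema crisis.
Not reachable from it: the systemic sepsis episode, the acidosis event.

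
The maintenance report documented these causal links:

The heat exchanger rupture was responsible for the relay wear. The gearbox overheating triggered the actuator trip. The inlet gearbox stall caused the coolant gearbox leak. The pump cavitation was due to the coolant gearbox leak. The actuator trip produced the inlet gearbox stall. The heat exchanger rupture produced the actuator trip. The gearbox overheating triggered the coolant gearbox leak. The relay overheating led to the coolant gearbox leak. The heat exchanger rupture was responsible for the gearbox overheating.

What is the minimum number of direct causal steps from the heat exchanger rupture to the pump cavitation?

3

Shortest chain: the heat exchanger rupture → the gearbox overheating → the coolant gearbox leak → the pump cavitation.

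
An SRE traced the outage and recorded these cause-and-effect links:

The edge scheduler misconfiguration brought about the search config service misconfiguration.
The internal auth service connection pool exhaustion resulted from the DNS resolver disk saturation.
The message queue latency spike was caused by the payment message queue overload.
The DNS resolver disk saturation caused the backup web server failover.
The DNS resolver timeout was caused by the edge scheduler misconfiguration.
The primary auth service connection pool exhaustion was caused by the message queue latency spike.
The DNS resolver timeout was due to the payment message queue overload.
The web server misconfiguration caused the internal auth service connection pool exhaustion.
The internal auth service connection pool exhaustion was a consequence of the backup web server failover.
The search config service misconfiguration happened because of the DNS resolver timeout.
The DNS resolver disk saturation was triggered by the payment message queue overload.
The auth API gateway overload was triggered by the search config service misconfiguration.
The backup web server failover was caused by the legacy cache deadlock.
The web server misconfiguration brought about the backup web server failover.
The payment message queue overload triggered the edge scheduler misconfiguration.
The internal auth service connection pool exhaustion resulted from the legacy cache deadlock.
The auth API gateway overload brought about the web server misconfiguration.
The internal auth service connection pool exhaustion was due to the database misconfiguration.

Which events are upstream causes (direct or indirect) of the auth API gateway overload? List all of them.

the DNS resolver timeout, the edge scheduler misconfiguration, the payment message queue overload, the search config service misconfiguration

Immediate cause of the auth API gateway overload: the search config service misconfiguration.
Further upstream: the payment message queue overload, the edge scheduler misconfiguration, the DNS resolver timeout.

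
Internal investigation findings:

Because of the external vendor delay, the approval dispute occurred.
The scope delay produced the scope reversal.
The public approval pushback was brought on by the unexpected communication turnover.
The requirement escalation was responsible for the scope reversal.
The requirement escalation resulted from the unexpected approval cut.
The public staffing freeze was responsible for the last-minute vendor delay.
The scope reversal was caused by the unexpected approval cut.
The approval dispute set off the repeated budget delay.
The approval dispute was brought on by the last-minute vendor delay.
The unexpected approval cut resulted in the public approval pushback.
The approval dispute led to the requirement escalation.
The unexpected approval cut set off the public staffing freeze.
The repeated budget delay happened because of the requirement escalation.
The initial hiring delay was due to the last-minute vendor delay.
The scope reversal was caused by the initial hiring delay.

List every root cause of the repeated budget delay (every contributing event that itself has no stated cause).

the external vendor delay, the unexpected approval cut

Tracing upstream from the repeated budget delay: the repeated budget delay ← the requirement escalation ← the unexpected approval cut.
A separate upstream branch: the repeated budget delay ← the approval dispute ← the external vendor delay.
Each of those chain origins has no stated cause.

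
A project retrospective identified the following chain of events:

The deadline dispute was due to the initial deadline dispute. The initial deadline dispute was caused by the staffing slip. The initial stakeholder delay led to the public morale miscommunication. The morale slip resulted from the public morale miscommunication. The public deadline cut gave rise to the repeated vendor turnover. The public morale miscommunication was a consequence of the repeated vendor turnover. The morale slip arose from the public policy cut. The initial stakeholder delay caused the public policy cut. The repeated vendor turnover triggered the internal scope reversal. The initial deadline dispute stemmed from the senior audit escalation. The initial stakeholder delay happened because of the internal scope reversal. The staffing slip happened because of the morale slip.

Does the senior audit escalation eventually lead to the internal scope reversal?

The senior audit escalation leads to the initial deadline dispute, the deadline dispute; the internal scope reversal is not among them.

No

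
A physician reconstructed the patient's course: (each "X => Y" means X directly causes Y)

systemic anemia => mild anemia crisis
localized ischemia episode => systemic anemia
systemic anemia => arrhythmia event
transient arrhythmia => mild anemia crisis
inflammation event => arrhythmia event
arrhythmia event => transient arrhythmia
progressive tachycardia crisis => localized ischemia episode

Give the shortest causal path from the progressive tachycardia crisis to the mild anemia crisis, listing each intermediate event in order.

the progressive tachycardia crisis → the localized ischemia episode
the localized ischemia episode → the systemic anemia
the systemic anemia → the mild anemia crisis
Length: 3 steps.

the progressive tachycardia crisis → the localized ischemia episode → the systemic anemia → the mild anemia crisis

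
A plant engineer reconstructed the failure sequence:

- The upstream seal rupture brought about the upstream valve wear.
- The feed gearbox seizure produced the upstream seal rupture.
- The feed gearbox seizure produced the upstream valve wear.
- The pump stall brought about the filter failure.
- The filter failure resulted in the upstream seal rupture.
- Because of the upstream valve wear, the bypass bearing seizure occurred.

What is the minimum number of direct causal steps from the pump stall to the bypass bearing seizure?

4

Shortest chain: the pump stall → the filter failure → the upstream seal rupture → the upstream valve wear → the bypass bearing seizure.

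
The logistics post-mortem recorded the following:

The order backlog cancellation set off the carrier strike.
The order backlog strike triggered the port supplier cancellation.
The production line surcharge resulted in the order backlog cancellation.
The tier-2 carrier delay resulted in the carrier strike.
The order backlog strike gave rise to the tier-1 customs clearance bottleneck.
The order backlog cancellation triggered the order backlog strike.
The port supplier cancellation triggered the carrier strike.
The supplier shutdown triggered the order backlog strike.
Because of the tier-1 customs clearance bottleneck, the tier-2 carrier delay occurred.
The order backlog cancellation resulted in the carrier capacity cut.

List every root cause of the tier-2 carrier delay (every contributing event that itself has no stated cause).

the production line surcharge, the supplier shutdown

Tracing upstream from the tier-2 carrier delay: the tier-2 carrier delay ← the tier-1 customs clearance bottleneck ← the order backlog strike ← the order backlog cancellation ← the production line surcharge.
A separate upstream branch: the tier-2 carrier delay ← the tier-1 customs clearance bottleneck ← the order backlog strike ← the supplier shutdown.
Each of those chain origins has no stated cause.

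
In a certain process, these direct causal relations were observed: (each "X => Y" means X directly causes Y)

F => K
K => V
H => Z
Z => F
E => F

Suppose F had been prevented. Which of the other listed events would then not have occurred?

Downstream of F: K, V.

K, V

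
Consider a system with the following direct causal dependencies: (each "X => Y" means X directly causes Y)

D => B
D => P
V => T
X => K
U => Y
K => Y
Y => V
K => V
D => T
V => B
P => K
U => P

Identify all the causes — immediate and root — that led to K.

Immediate causes of K: X, P.
Further upstream: D, U.

D, P, U, X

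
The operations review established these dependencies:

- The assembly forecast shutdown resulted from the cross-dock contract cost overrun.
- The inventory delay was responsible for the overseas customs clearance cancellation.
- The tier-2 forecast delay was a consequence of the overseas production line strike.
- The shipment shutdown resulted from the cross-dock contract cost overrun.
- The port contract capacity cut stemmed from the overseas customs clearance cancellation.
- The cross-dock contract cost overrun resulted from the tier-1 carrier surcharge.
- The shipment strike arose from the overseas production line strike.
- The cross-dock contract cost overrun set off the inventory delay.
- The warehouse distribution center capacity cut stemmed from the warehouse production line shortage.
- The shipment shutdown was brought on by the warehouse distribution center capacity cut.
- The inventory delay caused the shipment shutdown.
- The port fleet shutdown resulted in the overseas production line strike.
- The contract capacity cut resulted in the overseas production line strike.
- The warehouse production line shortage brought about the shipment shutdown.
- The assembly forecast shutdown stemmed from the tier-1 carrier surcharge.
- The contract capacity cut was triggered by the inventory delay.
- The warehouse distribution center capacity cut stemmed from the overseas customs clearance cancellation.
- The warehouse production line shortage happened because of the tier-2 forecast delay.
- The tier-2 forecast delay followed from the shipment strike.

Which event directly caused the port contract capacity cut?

the overseas customs clearance cancellation

Upstream contributors include the tier-1 carrier surcharge, the cross-dock contract cost overrun, the inventory delay, but only the overseas customs clearance cancellation feeds directly into the port contract capacity cut.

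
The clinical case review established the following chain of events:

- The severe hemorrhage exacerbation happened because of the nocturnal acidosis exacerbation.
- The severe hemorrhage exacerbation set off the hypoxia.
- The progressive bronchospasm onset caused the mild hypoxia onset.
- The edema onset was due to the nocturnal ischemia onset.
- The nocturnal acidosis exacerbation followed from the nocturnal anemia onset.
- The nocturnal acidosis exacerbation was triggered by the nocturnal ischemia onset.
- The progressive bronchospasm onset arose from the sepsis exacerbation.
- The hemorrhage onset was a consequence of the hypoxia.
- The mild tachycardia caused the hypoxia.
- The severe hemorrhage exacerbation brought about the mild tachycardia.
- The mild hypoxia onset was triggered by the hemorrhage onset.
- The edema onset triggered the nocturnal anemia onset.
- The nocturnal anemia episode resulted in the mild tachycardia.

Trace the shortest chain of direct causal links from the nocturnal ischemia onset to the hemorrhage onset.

the nocturnal ischemia onset → the nocturnal acidosis exacerbation → the severe hemorrhage exacerbation → the hypoxia → the hemorrhage onset

the nocturnal ischemia onset → the nocturnal acidosis exacerbation
the nocturnal acidosis exacerbation → the severe hemorrhage exacerbation
the severe hemorrhage exacerbation → the hypoxia
the hypoxia → the hemorrhage onset
Length: 4 steps.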